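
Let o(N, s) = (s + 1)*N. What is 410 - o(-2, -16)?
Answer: 380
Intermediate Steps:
o(N, s) = N*(1 + s) (o(N, s) = (1 + s)*N = N*(1 + s))
410 - o(-2, -16) = 410 - (-2)*(1 - 16) = 410 - (-2)*(-15) = 410 - 1*30 = 410 - 30 = 380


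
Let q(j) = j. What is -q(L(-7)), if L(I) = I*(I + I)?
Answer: -98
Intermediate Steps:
L(I) = 2*I**2 (L(I) = I*(2*I) = 2*I**2)
-q(L(-7)) = -2*(-7)**2 = -2*49 = -1*98 = -98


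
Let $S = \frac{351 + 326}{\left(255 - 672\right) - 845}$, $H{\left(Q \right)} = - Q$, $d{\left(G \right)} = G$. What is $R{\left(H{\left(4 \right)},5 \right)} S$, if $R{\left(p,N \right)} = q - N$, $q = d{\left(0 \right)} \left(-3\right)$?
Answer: $\frac{3385}{1262} \approx 2.6823$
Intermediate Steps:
$S = - \frac{677}{1262}$ ($S = \frac{677}{\left(255 - 672\right) - 845} = \frac{677}{-417 - 845} = \frac{677}{-1262} = 677 \left(- \frac{1}{1262}\right) = - \frac{677}{1262} \approx -0.53645$)
$q = 0$ ($q = 0 \left(-3\right) = 0$)
$R{\left(p,N \right)} = - N$ ($R{\left(p,N \right)} = 0 - N = - N$)
$R{\left(H{\left(4 \right)},5 \right)} S = \left(-1\right) 5 \left(- \frac{677}{1262}\right) = \left(-5\right) \left(- \frac{677}{1262}\right) = \frac{3385}{1262}$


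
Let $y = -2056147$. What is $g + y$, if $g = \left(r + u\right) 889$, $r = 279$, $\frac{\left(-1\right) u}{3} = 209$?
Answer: $-2365519$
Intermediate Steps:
$u = -627$ ($u = \left(-3\right) 209 = -627$)
$g = -309372$ ($g = \left(279 - 627\right) 889 = \left(-348\right) 889 = -309372$)
$g + y = -309372 - 2056147 = -2365519$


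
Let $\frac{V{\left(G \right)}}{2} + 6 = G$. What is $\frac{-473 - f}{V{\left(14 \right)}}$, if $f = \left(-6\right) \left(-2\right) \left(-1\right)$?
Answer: $- \frac{461}{16} \approx -28.813$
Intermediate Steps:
$f = -12$ ($f = 12 \left(-1\right) = -12$)
$V{\left(G \right)} = -12 + 2 G$
$\frac{-473 - f}{V{\left(14 \right)}} = \frac{-473 - -12}{-12 + 2 \cdot 14} = \frac{-473 + 12}{-12 + 28} = - \frac{461}{16}$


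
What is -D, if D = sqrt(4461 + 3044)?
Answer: -sqrt(7505) ≈ -86.631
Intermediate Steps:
D = sqrt(7505) ≈ 86.631
-D = -sqrt(7505)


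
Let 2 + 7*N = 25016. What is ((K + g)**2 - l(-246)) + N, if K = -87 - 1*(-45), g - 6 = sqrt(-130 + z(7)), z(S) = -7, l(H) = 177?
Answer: 31888/7 - 72*I*sqrt(137) ≈ 4555.4 - 842.74*I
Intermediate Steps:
N = 25014/7 (N = -2/7 + (1/7)*25016 = -2/7 + 25016/7 = 25014/7 ≈ 3573.4)
g = 6 + I*sqrt(137) (g = 6 + sqrt(-130 - 7) = 6 + sqrt(-137) = 6 + I*sqrt(137) ≈ 6.0 + 11.705*I)
K = -42 (K = -87 + 45 = -42)
((K + g)**2 - l(-246)) + N = ((-42 + (6 + I*sqrt(137)))**2 - 1*177) + 25014/7 = ((-36 + I*sqrt(137))**2 - 177) + 25014/7 = (-177 + (-36 + I*sqrt(137))**2) + 25014/7 = 23775/7 + (-36 + I*sqrt(137))**2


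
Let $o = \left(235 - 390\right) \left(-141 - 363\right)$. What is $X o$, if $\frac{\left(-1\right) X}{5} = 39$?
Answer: $-15233400$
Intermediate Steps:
$X = -195$ ($X = \left(-5\right) 39 = -195$)
$o = 78120$ ($o = \left(-155\right) \left(-504\right) = 78120$)
$X o = \left(-195\right) 78120 = -15233400$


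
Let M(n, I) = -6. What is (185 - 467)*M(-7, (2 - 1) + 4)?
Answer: 1692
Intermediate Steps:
(185 - 467)*M(-7, (2 - 1) + 4) = (185 - 467)*(-6) = -282*(-6) = 1692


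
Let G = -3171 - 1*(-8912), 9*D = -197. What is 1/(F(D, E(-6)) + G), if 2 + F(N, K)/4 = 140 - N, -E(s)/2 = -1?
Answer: 9/57425 ≈ 0.00015673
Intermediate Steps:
D = -197/9 (D = (1/9)*(-197) = -197/9 ≈ -21.889)
G = 5741 (G = -3171 + 8912 = 5741)
E(s) = 2 (E(s) = -2*(-1) = 2)
F(N, K) = 552 - 4*N (F(N, K) = -8 + 4*(140 - N) = -8 + (560 - 4*N) = 552 - 4*N)
1/(F(D, E(-6)) + G) = 1/((552 - 4*(-197/9)) + 5741) = 1/((552 + 788/9) + 5741) = 1/(5756/9 + 5741) = 1/(57425/9) = 9/57425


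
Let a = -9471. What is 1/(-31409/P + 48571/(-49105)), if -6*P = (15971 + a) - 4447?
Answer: 100812565/9154317407 ≈ 0.011013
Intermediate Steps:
P = -2053/6 (P = -((15971 - 9471) - 4447)/6 = -(6500 - 4447)/6 = -1/6*2053 = -2053/6 ≈ -342.17)
1/(-31409/P + 48571/(-49105)) = 1/(-31409/(-2053/6) + 48571/(-49105)) = 1/(-31409*(-6/2053) + 48571*(-1/49105)) = 1/(188454/2053 - 48571/49105) = 1/(9154317407/100812565) = 100812565/9154317407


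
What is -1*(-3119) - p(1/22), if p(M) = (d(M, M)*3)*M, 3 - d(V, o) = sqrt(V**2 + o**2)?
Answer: 68609/22 + 3*sqrt(2)/484 ≈ 3118.6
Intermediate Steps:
d(V, o) = 3 - sqrt(V**2 + o**2)
p(M) = M*(9 - 3*sqrt(2)*sqrt(M**2)) (p(M) = ((3 - sqrt(M**2 + M**2))*3)*M = ((3 - sqrt(2*M**2))*3)*M = ((3 - sqrt(2)*sqrt(M**2))*3)*M = (9 - 3*sqrt(2)*sqrt(M**2))*M = M*(9 - 3*sqrt(2)*sqrt(M**2)))
-1*(-3119) - p(1/22) = -1*(-3119) - 3*(3 - sqrt(2)*sqrt((1/22)**2))/22 = 3119 - 3*(3 - sqrt(2)*sqrt((1/22)**2))/22 = 3119 - 3*(3 - sqrt(2)*sqrt(1/484))/22 = 3119 - 3*(3 - 1*sqrt(2)*1/22)/22 = 3119 - 3*(3 - sqrt(2)/22)/22 = 3119 - (9/22 - 3*sqrt(2)/484) = 3119 + (-9/22 + 3*sqrt(2)/484) = 68609/22 + 3*sqrt(2)/484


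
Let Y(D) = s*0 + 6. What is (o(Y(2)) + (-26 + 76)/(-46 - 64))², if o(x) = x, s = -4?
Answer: 3721/121 ≈ 30.752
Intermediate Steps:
Y(D) = 6 (Y(D) = -4*0 + 6 = 0 + 6 = 6)
(o(Y(2)) + (-26 + 76)/(-46 - 64))² = (6 + (-26 + 76)/(-46 - 64))² = (6 + 50/(-110))² = (6 + 50*(-1/110))² = (6 - 5/11)² = (61/11)² = 3721/121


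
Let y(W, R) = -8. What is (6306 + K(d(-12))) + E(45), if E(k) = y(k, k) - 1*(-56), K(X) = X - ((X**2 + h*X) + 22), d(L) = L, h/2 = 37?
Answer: 7064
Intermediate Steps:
h = 74 (h = 2*37 = 74)
K(X) = -22 - X**2 - 73*X (K(X) = X - ((X**2 + 74*X) + 22) = X - (22 + X**2 + 74*X) = X + (-22 - X**2 - 74*X) = -22 - X**2 - 73*X)
E(k) = 48 (E(k) = -8 - 1*(-56) = -8 + 56 = 48)
(6306 + K(d(-12))) + E(45) = (6306 + (-22 - 1*(-12)**2 - 73*(-12))) + 48 = (6306 + (-22 - 1*144 + 876)) + 48 = (6306 + (-22 - 144 + 876)) + 48 = (6306 + 710) + 48 = 7016 + 48 = 7064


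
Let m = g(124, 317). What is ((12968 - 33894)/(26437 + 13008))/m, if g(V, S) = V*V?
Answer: -10463/303253160 ≈ -3.4503e-5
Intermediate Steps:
g(V, S) = V²
m = 15376 (m = 124² = 15376)
((12968 - 33894)/(26437 + 13008))/m = ((12968 - 33894)/(26437 + 13008))/15376 = -20926/39445*(1/15376) = -20926*1/39445*(1/15376) = -20926/39445*1/15376 = -10463/303253160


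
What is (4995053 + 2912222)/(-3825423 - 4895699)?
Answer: -7907275/8721122 ≈ -0.90668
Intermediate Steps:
(4995053 + 2912222)/(-3825423 - 4895699) = 7907275/(-8721122) = 7907275*(-1/8721122) = -7907275/8721122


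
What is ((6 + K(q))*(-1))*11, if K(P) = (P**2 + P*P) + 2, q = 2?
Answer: -176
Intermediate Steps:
K(P) = 2 + 2*P**2 (K(P) = (P**2 + P**2) + 2 = 2*P**2 + 2 = 2 + 2*P**2)
((6 + K(q))*(-1))*11 = ((6 + (2 + 2*2**2))*(-1))*11 = ((6 + (2 + 2*4))*(-1))*11 = ((6 + (2 + 8))*(-1))*11 = ((6 + 10)*(-1))*11 = (16*(-1))*11 = -16*11 = -176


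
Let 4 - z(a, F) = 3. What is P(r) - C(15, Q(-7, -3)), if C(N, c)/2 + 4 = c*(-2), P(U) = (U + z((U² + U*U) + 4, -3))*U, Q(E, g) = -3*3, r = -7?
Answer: 14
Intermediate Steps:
Q(E, g) = -9
z(a, F) = 1 (z(a, F) = 4 - 1*3 = 4 - 3 = 1)
P(U) = U*(1 + U) (P(U) = (U + 1)*U = (1 + U)*U = U*(1 + U))
C(N, c) = -8 - 4*c (C(N, c) = -8 + 2*(c*(-2)) = -8 + 2*(-2*c) = -8 - 4*c)
P(r) - C(15, Q(-7, -3)) = -7*(1 - 7) - (-8 - 4*(-9)) = -7*(-6) - (-8 + 36) = 42 - 1*28 = 42 - 28 = 14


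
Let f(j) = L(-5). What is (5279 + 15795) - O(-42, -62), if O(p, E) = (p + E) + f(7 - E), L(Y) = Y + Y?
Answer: 21188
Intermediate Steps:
L(Y) = 2*Y
f(j) = -10 (f(j) = 2*(-5) = -10)
O(p, E) = -10 + E + p (O(p, E) = (p + E) - 10 = (E + p) - 10 = -10 + E + p)
(5279 + 15795) - O(-42, -62) = (5279 + 15795) - (-10 - 62 - 42) = 21074 - 1*(-114) = 21074 + 114 = 21188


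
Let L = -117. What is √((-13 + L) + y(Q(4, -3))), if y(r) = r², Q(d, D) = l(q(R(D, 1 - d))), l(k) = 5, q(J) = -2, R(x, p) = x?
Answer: I*√105 ≈ 10.247*I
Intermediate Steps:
Q(d, D) = 5
√((-13 + L) + y(Q(4, -3))) = √((-13 - 117) + 5²) = √(-130 + 25) = √(-105) = I*√105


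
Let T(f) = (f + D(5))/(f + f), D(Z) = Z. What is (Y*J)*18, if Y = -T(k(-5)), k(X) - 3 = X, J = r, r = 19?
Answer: 513/2 ≈ 256.50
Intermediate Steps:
J = 19
k(X) = 3 + X
T(f) = (5 + f)/(2*f) (T(f) = (f + 5)/(f + f) = (5 + f)/((2*f)) = (5 + f)*(1/(2*f)) = (5 + f)/(2*f))
Y = ¾ (Y = -(5 + (3 - 5))/(2*(3 - 5)) = -(5 - 2)/(2*(-2)) = -(-1)*3/(2*2) = -1*(-¾) = ¾ ≈ 0.75000)
(Y*J)*18 = ((¾)*19)*18 = (57/4)*18 = 513/2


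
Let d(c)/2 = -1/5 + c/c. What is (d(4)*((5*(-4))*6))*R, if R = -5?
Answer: 960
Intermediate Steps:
d(c) = 8/5 (d(c) = 2*(-1/5 + c/c) = 2*(-1*⅕ + 1) = 2*(-⅕ + 1) = 2*(⅘) = 8/5)
(d(4)*((5*(-4))*6))*R = (8*((5*(-4))*6)/5)*(-5) = (8*(-20*6)/5)*(-5) = ((8/5)*(-120))*(-5) = -192*(-5) = 960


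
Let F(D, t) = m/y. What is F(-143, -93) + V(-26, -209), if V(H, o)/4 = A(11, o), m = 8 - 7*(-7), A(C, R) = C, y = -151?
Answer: 6587/151 ≈ 43.622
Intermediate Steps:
m = 57 (m = 8 + 49 = 57)
V(H, o) = 44 (V(H, o) = 4*11 = 44)
F(D, t) = -57/151 (F(D, t) = 57/(-151) = 57*(-1/151) = -57/151)
F(-143, -93) + V(-26, -209) = -57/151 + 44 = 6587/151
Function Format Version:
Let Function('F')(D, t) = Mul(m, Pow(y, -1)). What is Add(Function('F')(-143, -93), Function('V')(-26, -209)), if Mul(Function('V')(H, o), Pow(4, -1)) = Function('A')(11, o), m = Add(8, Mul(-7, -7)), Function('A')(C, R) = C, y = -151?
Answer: Rational(6587, 151) ≈ 43.622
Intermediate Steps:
m = 57 (m = Add(8, 49) = 57)
Function('V')(H, o) = 44 (Function('V')(H, o) = Mul(4, 11) = 44)
Function('F')(D, t) = Rational(-57, 151) (Function('F')(D, t) = Mul(57, Pow(-151, -1)) = Mul(57, Rational(-1, 151)) = Rational(-57, 151))
Add(Function('F')(-143, -93), Function('V')(-26, -209)) = Add(Rational(-57, 151), 44) = Rational(6587, 151)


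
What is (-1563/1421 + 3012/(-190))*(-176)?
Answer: 402777936/134995 ≈ 2983.7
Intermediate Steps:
(-1563/1421 + 3012/(-190))*(-176) = (-1563*1/1421 + 3012*(-1/190))*(-176) = (-1563/1421 - 1506/95)*(-176) = -2288511/134995*(-176) = 402777936/134995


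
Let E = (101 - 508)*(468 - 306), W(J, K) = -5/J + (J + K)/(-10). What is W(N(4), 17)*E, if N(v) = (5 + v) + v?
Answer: 2901096/13 ≈ 2.2316e+5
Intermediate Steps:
N(v) = 5 + 2*v
W(J, K) = -5/J - J/10 - K/10 (W(J, K) = -5/J + (J + K)*(-1/10) = -5/J + (-J/10 - K/10) = -5/J - J/10 - K/10)
E = -65934 (E = -407*162 = -65934)
W(N(4), 17)*E = ((-50 - (5 + 2*4)*((5 + 2*4) + 17))/(10*(5 + 2*4)))*(-65934) = ((-50 - (5 + 8)*((5 + 8) + 17))/(10*(5 + 8)))*(-65934) = ((1/10)*(-50 - 1*13*(13 + 17))/13)*(-65934) = ((1/10)*(1/13)*(-50 - 1*13*30))*(-65934) = ((1/10)*(1/13)*(-50 - 390))*(-65934) = ((1/10)*(1/13)*(-440))*(-65934) = -44/13*(-65934) = 2901096/13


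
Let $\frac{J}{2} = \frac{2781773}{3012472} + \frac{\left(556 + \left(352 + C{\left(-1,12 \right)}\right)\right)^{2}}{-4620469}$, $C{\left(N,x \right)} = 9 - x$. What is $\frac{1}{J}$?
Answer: $\frac{6959516744684}{10385806031737} \approx 0.6701$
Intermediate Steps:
$J = \frac{10385806031737}{6959516744684}$ ($J = 2 \left(\frac{2781773}{3012472} + \frac{\left(556 + \left(352 + \left(9 - 12\right)\right)\right)^{2}}{-4620469}\right) = 2 \left(2781773 \cdot \frac{1}{3012472} + \left(556 + \left(352 + \left(9 - 12\right)\right)\right)^{2} \left(- \frac{1}{4620469}\right)\right) = 2 \left(\frac{2781773}{3012472} + \left(556 + \left(352 - 3\right)\right)^{2} \left(- \frac{1}{4620469}\right)\right) = 2 \left(\frac{2781773}{3012472} + \left(556 + 349\right)^{2} \left(- \frac{1}{4620469}\right)\right) = 2 \left(\frac{2781773}{3012472} + 905^{2} \left(- \frac{1}{4620469}\right)\right) = 2 \left(\frac{2781773}{3012472} + 819025 \left(- \frac{1}{4620469}\right)\right) = 2 \left(\frac{2781773}{3012472} - \frac{819025}{4620469}\right) = 2 \cdot \frac{10385806031737}{13919033489368} = \frac{10385806031737}{6959516744684} \approx 1.4923$)
$\frac{1}{J} = \frac{1}{\frac{10385806031737}{6959516744684}} = \frac{6959516744684}{10385806031737}$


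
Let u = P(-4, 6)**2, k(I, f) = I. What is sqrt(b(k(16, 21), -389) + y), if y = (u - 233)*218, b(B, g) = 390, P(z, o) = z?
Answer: 2*I*sqrt(11729) ≈ 216.6*I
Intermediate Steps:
u = 16 (u = (-4)**2 = 16)
y = -47306 (y = (16 - 233)*218 = -217*218 = -47306)
sqrt(b(k(16, 21), -389) + y) = sqrt(390 - 47306) = sqrt(-46916) = 2*I*sqrt(11729)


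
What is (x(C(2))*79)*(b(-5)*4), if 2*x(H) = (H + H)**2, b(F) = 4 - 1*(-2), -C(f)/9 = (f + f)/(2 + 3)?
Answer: 4914432/25 ≈ 1.9658e+5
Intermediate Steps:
C(f) = -18*f/5 (C(f) = -9*(f + f)/(2 + 3) = -9*2*f/5 = -18*f/5)
b(F) = 6 (b(F) = 4 + 2 = 6)
x(H) = 2*H**2 (x(H) = (H + H)**2/2 = (2*H)**2/2 = (4*H**2)/2 = 2*H**2)
(x(C(2))*79)*(b(-5)*4) = ((2*(-18/5*2)**2)*79)*(6*4) = ((2*(-36/5)**2)*79)*24 = ((2*(1296/25))*79)*24 = ((2592/25)*79)*24 = (204768/25)*24 = 4914432/25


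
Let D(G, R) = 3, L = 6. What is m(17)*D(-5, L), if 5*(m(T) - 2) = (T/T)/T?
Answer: 513/85 ≈ 6.0353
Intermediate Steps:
m(T) = 2 + 1/(5*T) (m(T) = 2 + ((T/T)/T)/5 = 2 + (1/T)/5 = 2 + 1/(5*T))
m(17)*D(-5, L) = (2 + (⅕)/17)*3 = (2 + (⅕)*(1/17))*3 = (2 + 1/85)*3 = (171/85)*3 = 513/85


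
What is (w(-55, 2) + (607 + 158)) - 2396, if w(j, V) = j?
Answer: -1686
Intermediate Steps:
(w(-55, 2) + (607 + 158)) - 2396 = (-55 + (607 + 158)) - 2396 = (-55 + 765) - 2396 = 710 - 2396 = -1686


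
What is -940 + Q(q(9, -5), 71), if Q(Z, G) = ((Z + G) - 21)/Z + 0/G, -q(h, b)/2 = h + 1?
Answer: -1883/2 ≈ -941.50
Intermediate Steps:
q(h, b) = -2 - 2*h (q(h, b) = -2*(h + 1) = -2*(1 + h) = -2 - 2*h)
Q(Z, G) = (-21 + G + Z)/Z (Q(Z, G) = ((G + Z) - 21)/Z + 0 = (-21 + G + Z)/Z + 0 = (-21 + G + Z)/Z)
-940 + Q(q(9, -5), 71) = -940 + (-21 + 71 + (-2 - 2*9))/(-2 - 2*9) = -940 + (-21 + 71 + (-2 - 18))/(-2 - 18) = -940 + (-21 + 71 - 20)/(-20) = -940 - 1/20*30 = -940 - 3/2 = -1883/2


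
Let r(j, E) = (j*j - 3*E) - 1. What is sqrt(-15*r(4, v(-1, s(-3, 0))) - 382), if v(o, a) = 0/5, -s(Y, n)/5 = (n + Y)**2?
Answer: I*sqrt(607) ≈ 24.637*I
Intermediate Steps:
s(Y, n) = -5*(Y + n)**2 (s(Y, n) = -5*(n + Y)**2 = -5*(Y + n)**2)
v(o, a) = 0 (v(o, a) = 0*(1/5) = 0)
r(j, E) = -1 + j**2 - 3*E (r(j, E) = (j**2 - 3*E) - 1 = -1 + j**2 - 3*E)
sqrt(-15*r(4, v(-1, s(-3, 0))) - 382) = sqrt(-15*(-1 + 4**2 - 3*0) - 382) = sqrt(-15*(-1 + 16 + 0) - 382) = sqrt(-15*15 - 382) = sqrt(-225 - 382) = sqrt(-607) = I*sqrt(607)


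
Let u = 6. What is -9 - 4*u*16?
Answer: -393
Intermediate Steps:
-9 - 4*u*16 = -9 - 4*6*16 = -9 - 24*16 = -9 - 384 = -393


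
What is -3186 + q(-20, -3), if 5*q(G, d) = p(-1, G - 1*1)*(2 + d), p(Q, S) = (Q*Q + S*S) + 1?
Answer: -16373/5 ≈ -3274.6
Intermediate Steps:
p(Q, S) = 1 + Q² + S² (p(Q, S) = (Q² + S²) + 1 = 1 + Q² + S²)
q(G, d) = (2 + d)*(2 + (-1 + G)²)/5 (q(G, d) = ((1 + (-1)² + (G - 1*1)²)*(2 + d))/5 = ((1 + 1 + (G - 1)²)*(2 + d))/5 = ((1 + 1 + (-1 + G)²)*(2 + d))/5 = ((2 + (-1 + G)²)*(2 + d))/5 = ((2 + d)*(2 + (-1 + G)²))/5 = (2 + d)*(2 + (-1 + G)²)/5)
-3186 + q(-20, -3) = -3186 + (2 - 3)*(2 + (-1 - 20)²)/5 = -3186 + (⅕)*(-1)*(2 + (-21)²) = -3186 + (⅕)*(-1)*(2 + 441) = -3186 + (⅕)*(-1)*443 = -3186 - 443/5 = -16373/5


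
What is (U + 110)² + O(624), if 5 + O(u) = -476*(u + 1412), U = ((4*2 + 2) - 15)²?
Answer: -950916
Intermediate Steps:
U = 25 (U = ((8 + 2) - 15)² = (10 - 15)² = (-5)² = 25)
O(u) = -672117 - 476*u (O(u) = -5 - 476*(u + 1412) = -5 - 476*(1412 + u) = -5 + (-672112 - 476*u) = -672117 - 476*u)
(U + 110)² + O(624) = (25 + 110)² + (-672117 - 476*624) = 135² + (-672117 - 297024) = 18225 - 969141 = -950916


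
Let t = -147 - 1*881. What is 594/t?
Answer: -297/514 ≈ -0.57782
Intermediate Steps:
t = -1028 (t = -147 - 881 = -1028)
594/t = 594/(-1028) = 594*(-1/1028) = -297/514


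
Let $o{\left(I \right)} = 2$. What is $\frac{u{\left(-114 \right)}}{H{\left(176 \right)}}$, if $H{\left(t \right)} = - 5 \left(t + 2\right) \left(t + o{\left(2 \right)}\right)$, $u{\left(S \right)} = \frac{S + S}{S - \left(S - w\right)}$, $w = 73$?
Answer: $\frac{57}{2891165} \approx 1.9715 \cdot 10^{-5}$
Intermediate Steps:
$u{\left(S \right)} = \frac{2 S}{73}$ ($u{\left(S \right)} = \frac{S + S}{S - \left(-73 + S\right)} = \frac{2 S}{73}$)
$H{\left(t \right)} = - 5 \left(2 + t\right)^{2}$ ($H{\left(t \right)} = - 5 \left(t + 2\right) \left(t + 2\right) = - 5 \left(2 + t\right) \left(2 + t\right) = - 5 \left(2 + t\right)^{2}$)
$\frac{u{\left(-114 \right)}}{H{\left(176 \right)}} = \frac{\frac{2}{73} \left(-114\right)}{-20 - 3520 - 5 \cdot 176^{2}} = - \frac{228}{73 \left(-20 - 3520 - 154880\right)} = - \frac{228}{73 \left(-158420\right)} = \left(- \frac{228}{73}\right) \left(- \frac{1}{158420}\right) = \frac{57}{2891165}$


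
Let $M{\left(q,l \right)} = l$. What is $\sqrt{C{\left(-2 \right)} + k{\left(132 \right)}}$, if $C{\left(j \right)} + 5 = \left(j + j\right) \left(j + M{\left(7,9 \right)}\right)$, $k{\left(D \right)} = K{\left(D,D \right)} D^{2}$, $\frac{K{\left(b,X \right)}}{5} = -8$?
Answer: $i \sqrt{696993} \approx 834.86 i$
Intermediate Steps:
$K{\left(b,X \right)} = -40$ ($K{\left(b,X \right)} = 5 \left(-8\right) = -40$)
$k{\left(D \right)} = - 40 D^{2}$
$C{\left(j \right)} = -5 + 2 j \left(9 + j\right)$ ($C{\left(j \right)} = -5 + \left(j + j\right) \left(j + 9\right) = -5 + 2 j \left(9 + j\right)$)
$\sqrt{C{\left(-2 \right)} + k{\left(132 \right)}} = \sqrt{\left(-5 + 2 \left(-2\right)^{2} + 18 \left(-2\right)\right) - 40 \cdot 132^{2}} = \sqrt{\left(-5 + 2 \cdot 4 - 36\right) - 696960} = \sqrt{\left(-5 + 8 - 36\right) - 696960} = \sqrt{-33 - 696960} = \sqrt{-696993} = i \sqrt{696993}$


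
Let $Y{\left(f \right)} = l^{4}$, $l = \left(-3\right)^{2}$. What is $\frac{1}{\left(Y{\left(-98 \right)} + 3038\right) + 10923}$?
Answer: $\frac{1}{20522} \approx 4.8728 \cdot 10^{-5}$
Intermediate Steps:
$l = 9$
$Y{\left(f \right)} = 6561$ ($Y{\left(f \right)} = 9^{4} = 6561$)
$\frac{1}{\left(Y{\left(-98 \right)} + 3038\right) + 10923} = \frac{1}{\left(6561 + 3038\right) + 10923} = \frac{1}{9599 + 10923} = \frac{1}{20522}$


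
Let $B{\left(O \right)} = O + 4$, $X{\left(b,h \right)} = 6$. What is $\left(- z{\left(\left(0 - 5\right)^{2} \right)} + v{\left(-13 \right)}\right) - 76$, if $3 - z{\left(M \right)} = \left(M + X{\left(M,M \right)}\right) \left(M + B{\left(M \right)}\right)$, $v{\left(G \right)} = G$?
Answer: $1582$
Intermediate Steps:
$B{\left(O \right)} = 4 + O$
$z{\left(M \right)} = 3 - \left(4 + 2 M\right) \left(6 + M\right)$ ($z{\left(M \right)} = 3 - \left(M + 6\right) \left(M + \left(4 + M\right)\right) = 3 - \left(6 + M\right) \left(4 + 2 M\right) = 3 - \left(4 + 2 M\right) \left(6 + M\right)$)
$\left(- z{\left(\left(0 - 5\right)^{2} \right)} + v{\left(-13 \right)}\right) - 76 = \left(- (-21 - 16 \left(0 - 5\right)^{2} - 2 \left(\left(0 - 5\right)^{2}\right)^{2}) - 13\right) - 76 = \left(- (-21 - 16 \left(-5\right)^{2} - 2 \left(\left(-5\right)^{2}\right)^{2}) - 13\right) - 76 = \left(- (-21 - 400 - 2 \cdot 25^{2}) - 13\right) - 76 = \left(- (-21 - 400 - 1250) - 13\right) - 76 = \left(\left(-1\right) \left(-1671\right) - 13\right) - 76 = \left(1671 - 13\right) - 76 = 1658 - 76 = 1582$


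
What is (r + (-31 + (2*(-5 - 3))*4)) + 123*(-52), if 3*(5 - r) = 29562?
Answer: -16340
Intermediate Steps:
r = -9849 (r = 5 - ⅓*29562 = 5 - 9854 = -9849)
(r + (-31 + (2*(-5 - 3))*4)) + 123*(-52) = (-9849 + (-31 + (2*(-5 - 3))*4)) + 123*(-52) = (-9849 + (-31 + (2*(-8))*4)) - 6396 = (-9849 + (-31 - 16*4)) - 6396 = (-9849 + (-31 - 64)) - 6396 = (-9849 - 95) - 6396 = -9944 - 6396 = -16340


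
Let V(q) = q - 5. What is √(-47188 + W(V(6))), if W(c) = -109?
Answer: I*√47297 ≈ 217.48*I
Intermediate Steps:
V(q) = -5 + q
√(-47188 + W(V(6))) = √(-47188 - 109) = √(-47297) = I*√47297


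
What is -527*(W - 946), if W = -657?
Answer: 844781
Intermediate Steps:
-527*(W - 946) = -527*(-657 - 946) = -527*(-1603) = 844781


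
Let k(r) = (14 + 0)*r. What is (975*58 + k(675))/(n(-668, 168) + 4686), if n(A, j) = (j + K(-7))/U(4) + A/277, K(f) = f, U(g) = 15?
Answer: 274230000/19504907 ≈ 14.060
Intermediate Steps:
k(r) = 14*r
n(A, j) = -7/15 + j/15 + A/277 (n(A, j) = (j - 7)/15 + A/277 = (-7 + j)*(1/15) + A*(1/277) = (-7/15 + j/15) + A/277 = -7/15 + j/15 + A/277)
(975*58 + k(675))/(n(-668, 168) + 4686) = (975*58 + 14*675)/((-7/15 + (1/15)*168 + (1/277)*(-668)) + 4686) = (56550 + 9450)/((-7/15 + 56/5 - 668/277) + 4686) = 66000/(34577/4155 + 4686) = 66000/(19504907/4155) = 66000*(4155/19504907) = 274230000/19504907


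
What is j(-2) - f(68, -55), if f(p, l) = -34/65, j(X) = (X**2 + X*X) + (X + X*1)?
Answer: 294/65 ≈ 4.5231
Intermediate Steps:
j(X) = 2*X + 2*X**2 (j(X) = (X**2 + X**2) + (X + X) = 2*X**2 + 2*X = 2*X + 2*X**2)
f(p, l) = -34/65 (f(p, l) = -34*1/65 = -34/65)
j(-2) - f(68, -55) = 2*(-2)*(1 - 2) - 1*(-34/65) = 2*(-2)*(-1) + 34/65 = 4 + 34/65 = 294/65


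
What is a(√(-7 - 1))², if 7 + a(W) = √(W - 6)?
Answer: (7 - √2*√(-3 + I*√2))² ≈ 35.122 - 32.358*I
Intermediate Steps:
a(W) = -7 + √(-6 + W) (a(W) = -7 + √(W - 6) = -7 + √(-6 + W))
a(√(-7 - 1))² = (-7 + √(-6 + √(-7 - 1)))² = (-7 + √(-6 + √(-8)))² = (-7 + √(-6 + 2*I*√2))²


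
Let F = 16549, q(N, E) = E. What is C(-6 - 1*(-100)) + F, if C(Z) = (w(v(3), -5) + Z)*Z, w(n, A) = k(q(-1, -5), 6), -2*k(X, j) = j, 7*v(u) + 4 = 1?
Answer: 25103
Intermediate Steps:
v(u) = -3/7 (v(u) = -4/7 + (1/7)*1 = -4/7 + 1/7 = -3/7)
k(X, j) = -j/2
w(n, A) = -3 (w(n, A) = -1/2*6 = -3)
C(Z) = Z*(-3 + Z) (C(Z) = (-3 + Z)*Z = Z*(-3 + Z))
C(-6 - 1*(-100)) + F = (-6 - 1*(-100))*(-3 + (-6 - 1*(-100))) + 16549 = (-6 + 100)*(-3 + (-6 + 100)) + 16549 = 94*(-3 + 94) + 16549 = 94*91 + 16549 = 8554 + 16549 = 25103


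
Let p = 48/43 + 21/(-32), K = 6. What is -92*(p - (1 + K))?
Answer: 206977/344 ≈ 601.68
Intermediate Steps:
p = 633/1376 (p = 48*(1/43) + 21*(-1/32) = 48/43 - 21/32 = 633/1376 ≈ 0.46003)
-92*(p - (1 + K)) = -92*(633/1376 - (1 + 6)) = -92*(633/1376 - 1*7) = -92*(633/1376 - 7) = -92*(-8999/1376) = 206977/344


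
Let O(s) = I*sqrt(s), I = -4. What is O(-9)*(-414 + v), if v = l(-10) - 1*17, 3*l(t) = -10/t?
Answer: 5168*I ≈ 5168.0*I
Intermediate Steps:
l(t) = -10/(3*t) (l(t) = (-10/t)/3 = -10/(3*t))
O(s) = -4*sqrt(s)
v = -50/3 (v = -10/3/(-10) - 1*17 = -10/3*(-1/10) - 17 = 1/3 - 17 = -50/3 ≈ -16.667)
O(-9)*(-414 + v) = (-12*I)*(-414 - 50/3) = -12*I*(-1292/3) = 5168*I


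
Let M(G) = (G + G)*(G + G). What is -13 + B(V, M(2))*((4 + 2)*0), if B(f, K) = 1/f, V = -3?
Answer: -13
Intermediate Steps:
M(G) = 4*G² (M(G) = (2*G)*(2*G) = 4*G²)
-13 + B(V, M(2))*((4 + 2)*0) = -13 + ((4 + 2)*0)/(-3) = -13 - 2*0 = -13 - ⅓*0 = -13 + 0 = -13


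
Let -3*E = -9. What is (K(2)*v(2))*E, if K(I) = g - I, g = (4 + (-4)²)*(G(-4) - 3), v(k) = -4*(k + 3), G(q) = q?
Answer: 8520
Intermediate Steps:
E = 3 (E = -⅓*(-9) = 3)
v(k) = -12 - 4*k (v(k) = -4*(3 + k) = -12 - 4*k)
g = -140 (g = (4 + (-4)²)*(-4 - 3) = (4 + 16)*(-7) = 20*(-7) = -140)
K(I) = -140 - I
(K(2)*v(2))*E = ((-140 - 1*2)*(-12 - 4*2))*3 = ((-140 - 2)*(-12 - 8))*3 = -142*(-20)*3 = 2840*3 = 8520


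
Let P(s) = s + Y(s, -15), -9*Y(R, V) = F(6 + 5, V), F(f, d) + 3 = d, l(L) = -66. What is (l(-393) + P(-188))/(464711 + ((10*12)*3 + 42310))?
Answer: -12/24161 ≈ -0.00049667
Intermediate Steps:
F(f, d) = -3 + d
Y(R, V) = ⅓ - V/9 (Y(R, V) = -(-3 + V)/9 = ⅓ - V/9)
P(s) = 2 + s (P(s) = s + (⅓ - ⅑*(-15)) = s + (⅓ + 5/3) = s + 2 = 2 + s)
(l(-393) + P(-188))/(464711 + ((10*12)*3 + 42310)) = (-66 + (2 - 188))/(464711 + ((10*12)*3 + 42310)) = (-66 - 186)/(464711 + (120*3 + 42310)) = -252/(464711 + (360 + 42310)) = -252/(464711 + 42670) = -252/507381 = -252*1/507381 = -12/24161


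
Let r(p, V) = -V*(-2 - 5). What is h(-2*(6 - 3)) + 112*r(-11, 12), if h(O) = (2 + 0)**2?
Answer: 9412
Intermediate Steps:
h(O) = 4 (h(O) = 2**2 = 4)
r(p, V) = 7*V (r(p, V) = -V*(-7) = -(-7)*V = 7*V)
h(-2*(6 - 3)) + 112*r(-11, 12) = 4 + 112*(7*12) = 4 + 112*84 = 4 + 9408 = 9412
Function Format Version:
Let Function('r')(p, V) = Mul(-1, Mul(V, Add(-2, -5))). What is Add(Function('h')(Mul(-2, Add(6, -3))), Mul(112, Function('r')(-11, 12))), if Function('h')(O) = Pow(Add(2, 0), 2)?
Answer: 9412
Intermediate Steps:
Function('h')(O) = 4 (Function('h')(O) = Pow(2, 2) = 4)
Function('r')(p, V) = Mul(7, V) (Function('r')(p, V) = Mul(-1, Mul(V, -7)) = Mul(-1, Mul(-7, V)) = Mul(7, V))
Add(Function('h')(Mul(-2, Add(6, -3))), Mul(112, Function('r')(-11, 12))) = Add(4, Mul(112, Mul(7, 12))) = Add(4, Mul(112, 84)) = Add(4, 9408) = 9412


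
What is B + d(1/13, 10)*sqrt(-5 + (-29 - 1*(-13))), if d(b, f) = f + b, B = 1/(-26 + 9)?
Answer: -1/17 + 131*I*sqrt(21)/13 ≈ -0.058824 + 46.178*I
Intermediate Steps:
B = -1/17 (B = 1/(-17) = -1/17 ≈ -0.058824)
d(b, f) = b + f
B + d(1/13, 10)*sqrt(-5 + (-29 - 1*(-13))) = -1/17 + (1/13 + 10)*sqrt(-5 + (-29 - 1*(-13))) = -1/17 + (1/13 + 10)*sqrt(-5 + (-29 + 13)) = -1/17 + 131*sqrt(-5 - 16)/13 = -1/17 + 131*sqrt(-21)/13 = -1/17 + 131*(I*sqrt(21))/13 = -1/17 + 131*I*sqrt(21)/13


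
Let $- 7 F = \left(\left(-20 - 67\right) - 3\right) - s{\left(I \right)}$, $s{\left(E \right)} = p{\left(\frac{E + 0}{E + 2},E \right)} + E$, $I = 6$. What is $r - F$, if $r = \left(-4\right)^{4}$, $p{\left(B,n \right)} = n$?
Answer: $\frac{1690}{7} \approx 241.43$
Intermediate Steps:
$r = 256$
$s{\left(E \right)} = 2 E$ ($s{\left(E \right)} = E + E = 2 E$)
$F = \frac{102}{7}$ ($F = - \frac{\left(\left(-20 - 67\right) - 3\right) - 2 \cdot 6}{7} = - \frac{\left(-87 - 3\right) - 12}{7} = - \frac{-90 - 12}{7} = \left(- \frac{1}{7}\right) \left(-102\right) = \frac{102}{7} \approx 14.571$)
$r - F = 256 - \frac{102}{7} = \frac{1690}{7}$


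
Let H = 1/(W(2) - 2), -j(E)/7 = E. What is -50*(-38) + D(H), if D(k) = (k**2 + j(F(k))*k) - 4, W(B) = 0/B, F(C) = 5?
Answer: 7655/4 ≈ 1913.8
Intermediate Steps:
j(E) = -7*E
W(B) = 0
H = -1/2 (H = 1/(0 - 2) = 1/(-2) = -1/2 ≈ -0.50000)
D(k) = -4 + k**2 - 35*k (D(k) = (k**2 + (-7*5)*k) - 4 = (k**2 - 35*k) - 4 = -4 + k**2 - 35*k)
-50*(-38) + D(H) = -50*(-38) + (-4 + (-1/2)**2 - 35*(-1/2)) = 1900 + (-4 + 1/4 + 35/2) = 1900 + 55/4 = 7655/4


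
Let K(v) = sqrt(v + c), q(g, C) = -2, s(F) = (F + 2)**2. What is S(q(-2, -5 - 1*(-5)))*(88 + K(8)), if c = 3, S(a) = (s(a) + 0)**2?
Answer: 0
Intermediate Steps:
s(F) = (2 + F)**2
S(a) = (2 + a)**4 (S(a) = ((2 + a)**2 + 0)**2 = ((2 + a)**2)**2 = (2 + a)**4)
K(v) = sqrt(3 + v) (K(v) = sqrt(v + 3) = sqrt(3 + v))
S(q(-2, -5 - 1*(-5)))*(88 + K(8)) = (2 - 2)**4*(88 + sqrt(3 + 8)) = 0**4*(88 + sqrt(11)) = 0*(88 + sqrt(11)) = 0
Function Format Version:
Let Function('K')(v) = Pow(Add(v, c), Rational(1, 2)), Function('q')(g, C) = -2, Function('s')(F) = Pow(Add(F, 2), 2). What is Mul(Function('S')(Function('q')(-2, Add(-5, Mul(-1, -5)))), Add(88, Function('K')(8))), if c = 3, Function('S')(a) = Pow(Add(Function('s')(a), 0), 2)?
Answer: 0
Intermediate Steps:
Function('s')(F) = Pow(Add(2, F), 2)
Function('S')(a) = Pow(Add(2, a), 4) (Function('S')(a) = Pow(Add(Pow(Add(2, a), 2), 0), 2) = Pow(Pow(Add(2, a), 2), 2) = Pow(Add(2, a), 4))
Function('K')(v) = Pow(Add(3, v), Rational(1, 2)) (Function('K')(v) = Pow(Add(v, 3), Rational(1, 2)) = Pow(Add(3, v), Rational(1, 2)))
Mul(Function('S')(Function('q')(-2, Add(-5, Mul(-1, -5)))), Add(88, Function('K')(8))) = Mul(Pow(Add(2, -2), 4), Add(88, Pow(Add(3, 8), Rational(1, 2)))) = Mul(Pow(0, 4), Add(88, Pow(11, Rational(1, 2)))) = Mul(0, Add(88, Pow(11, Rational(1, 2)))) = 0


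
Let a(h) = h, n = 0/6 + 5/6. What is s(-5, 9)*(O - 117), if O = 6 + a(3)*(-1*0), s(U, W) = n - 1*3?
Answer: 481/2 ≈ 240.50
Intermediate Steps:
n = ⅚ (n = 0*(⅙) + 5*(⅙) = 0 + ⅚ = ⅚ ≈ 0.83333)
s(U, W) = -13/6 (s(U, W) = ⅚ - 1*3 = ⅚ - 3 = -13/6)
O = 6 (O = 6 + 3*(-1*0) = 6 + 3*0 = 6 + 0 = 6)
s(-5, 9)*(O - 117) = -13*(6 - 117)/6 = -13/6*(-111) = 481/2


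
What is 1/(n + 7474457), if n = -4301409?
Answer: 1/3173048 ≈ 3.1515e-7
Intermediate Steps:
1/(n + 7474457) = 1/(-4301409 + 7474457) = 1/3173048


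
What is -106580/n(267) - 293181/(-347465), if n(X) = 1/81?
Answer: -2999658102519/347465 ≈ -8.6330e+6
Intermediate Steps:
n(X) = 1/81
-106580/n(267) - 293181/(-347465) = -106580/1/81 - 293181/(-347465) = -106580*81 - 293181*(-1/347465) = -8632980 + 293181/347465 = -2999658102519/347465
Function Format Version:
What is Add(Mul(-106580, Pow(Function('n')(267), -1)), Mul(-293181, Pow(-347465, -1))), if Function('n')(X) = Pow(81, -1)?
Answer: Rational(-2999658102519, 347465) ≈ -8.6330e+6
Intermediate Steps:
Function('n')(X) = Rational(1, 81)
Add(Mul(-106580, Pow(Function('n')(267), -1)), Mul(-293181, Pow(-347465, -1))) = Add(Mul(-106580, Pow(Rational(1, 81), -1)), Mul(-293181, Pow(-347465, -1))) = Add(Mul(-106580, 81), Mul(-293181, Rational(-1, 347465))) = Add(-8632980, Rational(293181, 347465)) = Rational(-2999658102519, 347465)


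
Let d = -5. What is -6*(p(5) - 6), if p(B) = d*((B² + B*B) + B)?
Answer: 1686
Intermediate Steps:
p(B) = -10*B² - 5*B (p(B) = -5*((B² + B*B) + B) = -5*((B² + B²) + B) = -5*(2*B² + B) = -5*(B + 2*B²) = -10*B² - 5*B)
-6*(p(5) - 6) = -6*(-5*5*(1 + 2*5) - 6) = -6*(-5*5*(1 + 10) - 6) = -6*(-5*5*11 - 6) = -6*(-275 - 6) = -6*(-281) = 1686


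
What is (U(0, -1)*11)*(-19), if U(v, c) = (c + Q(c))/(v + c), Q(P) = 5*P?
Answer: -1254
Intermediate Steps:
U(v, c) = 6*c/(c + v) (U(v, c) = (c + 5*c)/(v + c) = (6*c)/(c + v) = 6*c/(c + v))
(U(0, -1)*11)*(-19) = ((6*(-1)/(-1 + 0))*11)*(-19) = ((6*(-1)/(-1))*11)*(-19) = ((6*(-1)*(-1))*11)*(-19) = (6*11)*(-19) = 66*(-19) = -1254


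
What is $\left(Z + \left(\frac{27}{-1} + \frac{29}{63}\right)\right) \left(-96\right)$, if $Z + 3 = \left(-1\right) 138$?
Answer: $\frac{337760}{21} \approx 16084.0$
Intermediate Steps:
$Z = -141$ ($Z = -3 - 138 = -141$)
$\left(Z + \left(\frac{27}{-1} + \frac{29}{63}\right)\right) \left(-96\right) = \left(-141 + \left(\frac{27}{-1} + \frac{29}{63}\right)\right) \left(-96\right) = \left(-141 + \left(27 \left(-1\right) + 29 \cdot \frac{1}{63}\right)\right) \left(-96\right) = \left(-141 + \left(-27 + \frac{29}{63}\right)\right) \left(-96\right) = \left(-141 - \frac{1672}{63}\right) \left(-96\right) = \left(- \frac{10555}{63}\right) \left(-96\right) = \frac{337760}{21}$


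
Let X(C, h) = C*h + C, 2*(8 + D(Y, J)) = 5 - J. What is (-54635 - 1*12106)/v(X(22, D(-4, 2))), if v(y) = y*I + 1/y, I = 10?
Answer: 8075661/146411 ≈ 55.157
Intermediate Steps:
D(Y, J) = -11/2 - J/2 (D(Y, J) = -8 + (5 - J)/2 = -8 + (5/2 - J/2) = -11/2 - J/2)
X(C, h) = C + C*h
v(y) = 1/y + 10*y (v(y) = y*10 + 1/y = 10*y + 1/y = 1/y + 10*y)
(-54635 - 1*12106)/v(X(22, D(-4, 2))) = (-54635 - 1*12106)/(1/(22*(1 + (-11/2 - ½*2))) + 10*(22*(1 + (-11/2 - ½*2)))) = (-54635 - 12106)/(1/(22*(1 + (-11/2 - 1))) + 10*(22*(1 + (-11/2 - 1)))) = -66741/(1/(22*(1 - 13/2)) + 10*(22*(1 - 13/2))) = -66741/(1/(22*(-11/2)) + 10*(22*(-11/2))) = -66741/(1/(-121) + 10*(-121)) = -66741/(-1/121 - 1210) = -66741/(-146411/121) = -66741*(-121/146411) = 8075661/146411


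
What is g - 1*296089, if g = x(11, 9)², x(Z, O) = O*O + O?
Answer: -287989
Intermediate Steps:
x(Z, O) = O + O² (x(Z, O) = O² + O = O + O²)
g = 8100 (g = (9*(1 + 9))² = (9*10)² = 90² = 8100)
g - 1*296089 = 8100 - 1*296089 = 8100 - 296089 = -287989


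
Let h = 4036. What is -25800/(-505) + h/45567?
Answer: 235533356/4602267 ≈ 51.178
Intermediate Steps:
-25800/(-505) + h/45567 = -25800/(-505) + 4036/45567 = -25800*(-1/505) + 4036*(1/45567) = 5160/101 + 4036/45567 = 235533356/4602267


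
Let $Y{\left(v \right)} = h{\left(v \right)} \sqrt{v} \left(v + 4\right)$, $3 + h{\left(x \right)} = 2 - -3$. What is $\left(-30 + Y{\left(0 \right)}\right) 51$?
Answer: $-1530$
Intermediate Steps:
$h{\left(x \right)} = 2$ ($h{\left(x \right)} = -3 + \left(2 - -3\right) = -3 + \left(2 + 3\right) = -3 + 5 = 2$)
$Y{\left(v \right)} = 2 \sqrt{v} \left(4 + v\right)$ ($Y{\left(v \right)} = 2 \sqrt{v} \left(v + 4\right) = 2 \sqrt{v} \left(4 + v\right)$)
$\left(-30 + Y{\left(0 \right)}\right) 51 = \left(-30 + 2 \sqrt{0} \left(4 + 0\right)\right) 51 = \left(-30 + 2 \cdot 0 \cdot 4\right) 51 = \left(-30 + 0\right) 51 = \left(-30\right) 51 = -1530$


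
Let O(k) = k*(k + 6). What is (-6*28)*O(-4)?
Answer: 1344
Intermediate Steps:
O(k) = k*(6 + k)
(-6*28)*O(-4) = (-6*28)*(-4*(6 - 4)) = -(-672)*2 = -168*(-8) = 1344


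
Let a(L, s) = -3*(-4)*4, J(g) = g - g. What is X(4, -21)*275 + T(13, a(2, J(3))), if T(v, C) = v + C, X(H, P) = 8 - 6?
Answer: 611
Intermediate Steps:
X(H, P) = 2
J(g) = 0
a(L, s) = 48 (a(L, s) = 12*4 = 48)
T(v, C) = C + v
X(4, -21)*275 + T(13, a(2, J(3))) = 2*275 + (48 + 13) = 550 + 61 = 611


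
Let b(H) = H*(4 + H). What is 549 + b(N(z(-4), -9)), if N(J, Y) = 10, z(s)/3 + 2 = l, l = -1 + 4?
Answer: 689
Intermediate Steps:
l = 3
z(s) = 3 (z(s) = -6 + 3*3 = -6 + 9 = 3)
549 + b(N(z(-4), -9)) = 549 + 10*(4 + 10) = 549 + 10*14 = 549 + 140 = 689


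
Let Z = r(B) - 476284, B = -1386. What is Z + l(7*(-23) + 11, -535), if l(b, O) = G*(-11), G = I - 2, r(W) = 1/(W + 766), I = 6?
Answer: -295323361/620 ≈ -4.7633e+5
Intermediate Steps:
r(W) = 1/(766 + W)
G = 4 (G = 6 - 2 = 4)
l(b, O) = -44 (l(b, O) = 4*(-11) = -44)
Z = -295296081/620 (Z = 1/(766 - 1386) - 476284 = 1/(-620) - 476284 = -1/620 - 476284 = -295296081/620 ≈ -4.7628e+5)
Z + l(7*(-23) + 11, -535) = -295296081/620 - 44 = -295323361/620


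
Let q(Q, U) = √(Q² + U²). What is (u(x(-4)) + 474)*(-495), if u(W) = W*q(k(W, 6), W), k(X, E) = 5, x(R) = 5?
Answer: -234630 - 12375*√2 ≈ -2.5213e+5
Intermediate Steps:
u(W) = W*√(25 + W²) (u(W) = W*√(5² + W²) = W*√(25 + W²))
(u(x(-4)) + 474)*(-495) = (5*√(25 + 5²) + 474)*(-495) = (5*√(25 + 25) + 474)*(-495) = (5*√50 + 474)*(-495) = (5*(5*√2) + 474)*(-495) = (25*√2 + 474)*(-495) = (474 + 25*√2)*(-495) = -234630 - 12375*√2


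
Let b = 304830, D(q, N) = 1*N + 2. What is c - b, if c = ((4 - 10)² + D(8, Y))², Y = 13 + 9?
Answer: -301230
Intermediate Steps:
Y = 22
D(q, N) = 2 + N (D(q, N) = N + 2 = 2 + N)
c = 3600 (c = ((4 - 10)² + (2 + 22))² = ((-6)² + 24)² = (36 + 24)² = 60² = 3600)
c - b = 3600 - 1*304830 = 3600 - 304830 = -301230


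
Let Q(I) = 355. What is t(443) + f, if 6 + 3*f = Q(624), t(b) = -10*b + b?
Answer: -11612/3 ≈ -3870.7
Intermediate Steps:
t(b) = -9*b
f = 349/3 (f = -2 + (1/3)*355 = -2 + 355/3 = 349/3 ≈ 116.33)
t(443) + f = -9*443 + 349/3 = -3987 + 349/3 = -11612/3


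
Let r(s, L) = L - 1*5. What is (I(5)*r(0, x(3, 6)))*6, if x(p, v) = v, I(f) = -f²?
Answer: -150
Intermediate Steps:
r(s, L) = -5 + L (r(s, L) = L - 5 = -5 + L)
(I(5)*r(0, x(3, 6)))*6 = ((-1*5²)*(-5 + 6))*6 = (-1*25*1)*6 = -25*1*6 = -25*6 = -150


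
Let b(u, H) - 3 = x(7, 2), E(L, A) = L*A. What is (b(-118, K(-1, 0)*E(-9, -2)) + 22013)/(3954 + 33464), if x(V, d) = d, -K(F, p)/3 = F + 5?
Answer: 11009/18709 ≈ 0.58843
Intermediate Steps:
E(L, A) = A*L
K(F, p) = -15 - 3*F (K(F, p) = -3*(F + 5) = -3*(5 + F) = -15 - 3*F)
b(u, H) = 5 (b(u, H) = 3 + 2 = 5)
(b(-118, K(-1, 0)*E(-9, -2)) + 22013)/(3954 + 33464) = (5 + 22013)/(3954 + 33464) = 22018/37418 = 22018*(1/37418) = 11009/18709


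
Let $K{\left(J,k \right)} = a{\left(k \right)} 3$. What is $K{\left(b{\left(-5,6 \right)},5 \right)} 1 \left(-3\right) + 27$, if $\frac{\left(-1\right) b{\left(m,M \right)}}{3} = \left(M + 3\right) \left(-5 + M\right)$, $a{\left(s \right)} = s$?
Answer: $-18$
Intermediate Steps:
$b{\left(m,M \right)} = - 3 \left(-5 + M\right) \left(3 + M\right)$ ($b{\left(m,M \right)} = - 3 \left(M + 3\right) \left(-5 + M\right) = - 3 \left(3 + M\right) \left(-5 + M\right) = - 3 \left(-5 + M\right) \left(3 + M\right)$)
$K{\left(J,k \right)} = 3 k$ ($K{\left(J,k \right)} = k 3 = 3 k$)
$K{\left(b{\left(-5,6 \right)},5 \right)} 1 \left(-3\right) + 27 = 3 \cdot 5 \cdot 1 \left(-3\right) + 27 = 15 \left(-3\right) + 27 = -45 + 27 = -18$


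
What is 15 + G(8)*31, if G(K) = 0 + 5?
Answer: 170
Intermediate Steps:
G(K) = 5
15 + G(8)*31 = 15 + 5*31 = 15 + 155 = 170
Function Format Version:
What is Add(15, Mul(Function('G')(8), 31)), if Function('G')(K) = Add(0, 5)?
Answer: 170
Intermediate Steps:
Function('G')(K) = 5
Add(15, Mul(Function('G')(8), 31)) = Add(15, Mul(5, 31)) = Add(15, 155) = 170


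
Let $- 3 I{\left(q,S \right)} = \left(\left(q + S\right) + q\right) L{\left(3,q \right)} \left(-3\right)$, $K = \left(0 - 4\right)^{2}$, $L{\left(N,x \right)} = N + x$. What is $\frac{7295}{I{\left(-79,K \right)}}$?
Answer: $\frac{7295}{10792} \approx 0.67596$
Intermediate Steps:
$K = 16$ ($K = \left(-4\right)^{2} = 16$)
$I{\left(q,S \right)} = \left(3 + q\right) \left(S + 2 q\right)$ ($I{\left(q,S \right)} = - \frac{\left(\left(q + S\right) + q\right) \left(3 + q\right) \left(-3\right)}{3} = - \frac{\left(\left(S + q\right) + q\right) \left(3 + q\right) \left(-3\right)}{3} = - \frac{\left(S + 2 q\right) \left(3 + q\right) \left(-3\right)}{3} = - \frac{\left(3 + q\right) \left(S + 2 q\right) \left(-3\right)}{3} = - \frac{\left(-3\right) \left(3 + q\right) \left(S + 2 q\right)}{3} = \left(3 + q\right) \left(S + 2 q\right)$)
$\frac{7295}{I{\left(-79,K \right)}} = \frac{7295}{\left(3 - 79\right) \left(16 + 2 \left(-79\right)\right)} = \frac{7295}{\left(-76\right) \left(16 - 158\right)} = \frac{7295}{\left(-76\right) \left(-142\right)} = \frac{7295}{10792}$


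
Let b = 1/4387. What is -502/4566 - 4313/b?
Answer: -43196942324/2283 ≈ -1.8921e+7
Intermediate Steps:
b = 1/4387 ≈ 0.00022795
-502/4566 - 4313/b = -502/4566 - 4313/1/4387 = -502*1/4566 - 4313*4387 = -251/2283 - 18921131 = -43196942324/2283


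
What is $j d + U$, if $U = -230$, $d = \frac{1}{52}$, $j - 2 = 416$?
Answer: $- \frac{5771}{26} \approx -221.96$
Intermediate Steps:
$j = 418$ ($j = 2 + 416 = 418$)
$d = \frac{1}{52} \approx 0.019231$
$j d + U = 418 \cdot \frac{1}{52} - 230 = \frac{209}{26} - 230 = - \frac{5771}{26}$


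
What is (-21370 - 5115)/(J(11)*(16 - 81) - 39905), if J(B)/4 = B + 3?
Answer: 5297/8709 ≈ 0.60822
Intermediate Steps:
J(B) = 12 + 4*B (J(B) = 4*(B + 3) = 4*(3 + B) = 12 + 4*B)
(-21370 - 5115)/(J(11)*(16 - 81) - 39905) = (-21370 - 5115)/((12 + 4*11)*(16 - 81) - 39905) = -26485/((12 + 44)*(-65) - 39905) = -26485/(56*(-65) - 39905) = -26485/(-3640 - 39905) = -26485/(-43545) = -26485*(-1/43545) = 5297/8709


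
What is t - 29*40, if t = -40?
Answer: -1200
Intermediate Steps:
t - 29*40 = -40 - 29*40 = -40 - 1160 = -1200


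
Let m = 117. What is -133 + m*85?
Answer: 9812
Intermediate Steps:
-133 + m*85 = -133 + 117*85 = -133 + 9945 = 9812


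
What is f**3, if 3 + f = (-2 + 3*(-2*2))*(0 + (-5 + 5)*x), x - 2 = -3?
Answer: -27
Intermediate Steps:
x = -1 (x = 2 - 3 = -1)
f = -3 (f = -3 + (-2 + 3*(-2*2))*(0 + (-5 + 5)*(-1)) = -3 + (-2 + 3*(-4))*(0 + 0*(-1)) = -3 + (-2 - 12)*(0 + 0) = -3 - 14*0 = -3 + 0 = -3)
f**3 = (-3)**3 = -27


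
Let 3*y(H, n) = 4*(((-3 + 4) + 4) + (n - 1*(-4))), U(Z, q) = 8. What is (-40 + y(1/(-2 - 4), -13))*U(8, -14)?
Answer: -1088/3 ≈ -362.67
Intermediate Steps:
y(H, n) = 12 + 4*n/3 (y(H, n) = (4*(((-3 + 4) + 4) + (n - 1*(-4))))/3 = (4*((1 + 4) + (n + 4)))/3 = (4*(5 + (4 + n)))/3 = (4*(9 + n))/3 = (36 + 4*n)/3 = 12 + 4*n/3)
(-40 + y(1/(-2 - 4), -13))*U(8, -14) = (-40 + (12 + (4/3)*(-13)))*8 = (-40 + (12 - 52/3))*8 = (-40 - 16/3)*8 = -136/3*8 = -1088/3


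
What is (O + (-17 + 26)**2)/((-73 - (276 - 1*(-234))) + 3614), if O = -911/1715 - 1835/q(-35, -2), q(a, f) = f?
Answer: 3423033/10396330 ≈ 0.32925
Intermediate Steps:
O = 3145203/3430 (O = -911/1715 - 1835/(-2) = -911*1/1715 - 1835*(-1/2) = -911/1715 + 1835/2 = 3145203/3430 ≈ 916.97)
(O + (-17 + 26)**2)/((-73 - (276 - 1*(-234))) + 3614) = (3145203/3430 + (-17 + 26)**2)/((-73 - (276 - 1*(-234))) + 3614) = (3145203/3430 + 9**2)/((-73 - (276 + 234)) + 3614) = (3145203/3430 + 81)/((-73 - 1*510) + 3614) = 3423033/(3430*((-73 - 510) + 3614)) = 3423033/(3430*(-583 + 3614)) = (3423033/3430)/3031 = (3423033/3430)*(1/3031) = 3423033/10396330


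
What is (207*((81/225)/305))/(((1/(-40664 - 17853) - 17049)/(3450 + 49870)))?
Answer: -581279555772/760712954675 ≈ -0.76412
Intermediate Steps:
(207*((81/225)/305))/(((1/(-40664 - 17853) - 17049)/(3450 + 49870))) = (207*((81*(1/225))*(1/305)))/(((1/(-58517) - 17049)/53320)) = (207*((9/25)*(1/305)))/(((-1/58517 - 17049)*(1/53320))) = (207*(9/7625))/((-997656334/58517*1/53320)) = 1863/(7625*(-498828167/1560063220)) = (1863/7625)*(-1560063220/498828167) = -581279555772/760712954675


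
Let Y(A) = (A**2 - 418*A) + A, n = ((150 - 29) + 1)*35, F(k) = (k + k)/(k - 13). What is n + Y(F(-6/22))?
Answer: 22663516/5329 ≈ 4252.9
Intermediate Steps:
F(k) = 2*k/(-13 + k) (F(k) = (2*k)/(-13 + k) = 2*k/(-13 + k))
n = 4270 (n = (121 + 1)*35 = 122*35 = 4270)
Y(A) = A**2 - 417*A
n + Y(F(-6/22)) = 4270 + (2*(-6/22)/(-13 - 6/22))*(-417 + 2*(-6/22)/(-13 - 6/22)) = 4270 + (2*(-6*1/22)/(-13 - 6*1/22))*(-417 + 2*(-6*1/22)/(-13 - 6*1/22)) = 4270 + (2*(-3/11)/(-13 - 3/11))*(-417 + 2*(-3/11)/(-13 - 3/11)) = 4270 + (2*(-3/11)/(-146/11))*(-417 + 2*(-3/11)/(-146/11)) = 4270 + (2*(-3/11)*(-11/146))*(-417 + 2*(-3/11)*(-11/146)) = 4270 + 3*(-417 + 3/73)/73 = 4270 + (3/73)*(-30438/73) = 4270 - 91314/5329 = 22663516/5329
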